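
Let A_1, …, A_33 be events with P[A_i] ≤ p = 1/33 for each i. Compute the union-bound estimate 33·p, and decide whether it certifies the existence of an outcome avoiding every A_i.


Union bound: P[∪_{i=1}^{33} A_i] ≤ Σ_i P[A_i] ≤ 33·p = 33·(1/33) = 1.
Numerically: 1 ≈ 1.000000.
Is 1 < 1? NO.
Since the bound 1 is ≥ 1, the union bound is uninformative here; it does NOT by itself certify existence.

33·p = 1 ≈ 1.000000; existence NOT certified by the union bound.


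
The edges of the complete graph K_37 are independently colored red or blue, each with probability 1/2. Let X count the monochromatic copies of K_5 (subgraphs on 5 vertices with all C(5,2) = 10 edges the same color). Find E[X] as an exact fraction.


Let X = Σ_S X_S over the C(37, 5) = 435897 subsets S of size 5, where X_S = 1 if the K_5 on S is monochromatic.
For a fixed S, the K_5 on S has C(5, 2) = 10 edges. P[all 10 edges red] = (1/2)^10, and likewise for blue, so P[monochromatic] = 2·(1/2)^10 = 2^{1 − 10} = 1/512.
By linearity of expectation: E[X] = C(37, 5) · 2^{1 − 10} = 435897 · 1/512 = 435897/512.
Numerically: E[X] ≈ 851.361328.

E[X] = C(37,5)·2^(1−C(5,2)) = 435897/512 ≈ 851.361328.


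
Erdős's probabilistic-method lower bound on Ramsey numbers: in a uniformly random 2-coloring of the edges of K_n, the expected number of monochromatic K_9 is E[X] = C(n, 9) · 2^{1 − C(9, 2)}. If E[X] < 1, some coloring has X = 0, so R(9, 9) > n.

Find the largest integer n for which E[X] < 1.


We need C(n, 9) · 2^{1 − 36} < 1, i.e. C(n, 9) < 2^{36 − 1} = 34359738368.
Check values of n near the boundary:
  n = 62: C(62, 9) = 20286591270; 20286591270 < 34359738368? YES
  n = 63: C(63, 9) = 23667689815; 23667689815 < 34359738368? YES
  n = 64: C(64, 9) = 27540584512; 27540584512 < 34359738368? YES
  n = 65: C(65, 9) = 31966749880; 31966749880 < 34359738368? YES
  n = 66: C(66, 9) = 37014131440; 37014131440 < 34359738368? NO
  n = 67: C(67, 9) = 42757703560; 42757703560 < 34359738368? NO
The largest n with C(n, 9) < 34359738368 is n = 65 (where E[X] = 3995843735/4294967296 ≈ 0.93035). Hence R(9, 9) > 65, i.e. R(9, 9) ≥ 66.

Largest n = 65; hence R(9, 9) > 65.


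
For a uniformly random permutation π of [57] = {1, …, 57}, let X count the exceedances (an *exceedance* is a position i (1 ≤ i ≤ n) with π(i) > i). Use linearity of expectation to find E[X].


Write X = Σ_{i=1}^{57} X_i, where X_i = 1_{π(i) > i}.
For each fixed i, π(i) is uniform over {1, …, 57} (marginal of a uniform permutation), so P[π(i) > i] = (n − i)/n. Summing: Σ_{i=1}^{57} (n − i)/n = (0 + 1 + … + 56)/57 = 57(57 − 1)/(2·57) = (57 − 1)/2.
Hence E[X] = Σ_{i=1}^{57} (57 − i)/57 = 28 ≈ 28.0000.

E[X] = 28 = 28.0000.


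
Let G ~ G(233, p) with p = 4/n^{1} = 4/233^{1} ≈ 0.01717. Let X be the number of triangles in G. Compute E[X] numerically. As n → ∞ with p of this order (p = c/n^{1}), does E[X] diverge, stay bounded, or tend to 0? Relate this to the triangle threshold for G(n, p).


Number of potential triangles: C(233, 3) = 2081156.
Each occurs with probability p³ ≈ (0.01717)³ ≈ 5.059554e-06.
By linearity: E[X] = C(233, 3)·p³ ≈ 2081156 · 5.059554e-06 ≈ 10.5297.
Here α = 1, so p = 4/n is exactly at the triangle threshold p ~ 1/n. Asymptotically E[X] → c³/6 = 4³/6 = 32/3 ≈ 10.6667, a bounded constant. In this regime the triangle count is asymptotically Poisson(c³/6).

E[X] ≈ 10.5297; in regime p = Θ(1/n^{1}) E[X] stays bounded (at the triangle threshold p ~ 1/n).


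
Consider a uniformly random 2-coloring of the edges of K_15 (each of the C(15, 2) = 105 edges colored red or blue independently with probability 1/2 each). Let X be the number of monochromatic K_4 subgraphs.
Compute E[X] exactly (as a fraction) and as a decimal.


Let X = Σ_S X_S over the C(15, 4) = 1365 subsets S of size 4, where X_S = 1 if the K_4 on S is monochromatic.
For a fixed S, the K_4 on S has C(4, 2) = 6 edges. P[all 6 edges red] = (1/2)^6, and likewise for blue, so P[monochromatic] = 2·(1/2)^6 = 2^{1 − 6} = 1/32.
By linearity of expectation: E[X] = C(15, 4) · 2^{1 − 6} = 1365 · 1/32 = 1365/32.
Numerically: E[X] ≈ 42.6562.

E[X] = C(15,4)·2^(1−C(4,2)) = 1365/32 ≈ 42.6562.


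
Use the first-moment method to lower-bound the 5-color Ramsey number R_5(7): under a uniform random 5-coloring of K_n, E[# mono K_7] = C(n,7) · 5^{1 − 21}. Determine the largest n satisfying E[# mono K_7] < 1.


We need C(n, 7) · 5^{1 − 21} < 1, i.e. C(n, 7) < 5^{21 − 1} = 95367431640625.
Check values of n near the boundary:
  n = 332: C(332, 7) = 82772214646616; 82772214646616 < 95367431640625? YES
  n = 333: C(333, 7) = 84549532139028; 84549532139028 < 95367431640625? YES
  n = 334: C(334, 7) = 86359460961576; 86359460961576 < 95367431640625? YES
  n = 335: C(335, 7) = 88202498238195; 88202498238195 < 95367431640625? YES
  n = 336: C(336, 7) = 90079147136880; 90079147136880 < 95367431640625? YES
  n = 337: C(337, 7) = 91989916924632; 91989916924632 < 95367431640625? YES
  n = 338: C(338, 7) = 93935323022736; 93935323022736 < 95367431640625? YES
  n = 339: C(339, 7) = 95915887062372; 95915887062372 < 95367431640625? NO
  n = 340: C(340, 7) = 97932136940560; 97932136940560 < 95367431640625? NO
  n = 341: C(341, 7) = 99984606876440; 99984606876440 < 95367431640625? NO
The largest n with C(n, 7) < 95367431640625 is n = 338 (where E[X] = 93935323022736/95367431640625 ≈ 0.9850). Hence R_5(7) > 338, i.e. R_5(7) ≥ 339.

Largest n = 338; hence R_5(7) > 338.


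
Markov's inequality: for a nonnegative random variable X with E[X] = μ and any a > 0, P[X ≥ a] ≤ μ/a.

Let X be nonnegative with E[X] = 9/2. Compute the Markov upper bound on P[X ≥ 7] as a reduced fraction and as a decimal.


μ = E[X] = 9/2, a = 7.
Markov: P[X ≥ 7] ≤ μ/a = (9/2)/7 = 9/14.
Numerically: ≈ 0.64286.
(Since a = 7 > μ = 4.50000, the bound 9/14 is < 1 and informative.)

P[X ≥ 7] ≤ 9/14 ≈ 0.64286.


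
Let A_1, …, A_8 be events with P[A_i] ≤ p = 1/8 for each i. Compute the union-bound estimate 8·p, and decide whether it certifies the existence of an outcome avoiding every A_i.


Union bound: P[∪_{i=1}^{8} A_i] ≤ Σ_i P[A_i] ≤ 8·p = 8·(1/8) = 1.
Numerically: 1 ≈ 1.00000.
Is 1 < 1? NO.
Since the bound 1 is ≥ 1, the union bound is uninformative here; it does NOT by itself certify existence.

8·p = 1 ≈ 1.00000; existence NOT certified by the union bound.


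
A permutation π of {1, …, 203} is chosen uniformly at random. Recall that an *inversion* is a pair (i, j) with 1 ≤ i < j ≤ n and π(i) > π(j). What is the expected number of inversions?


Write X = Σ X_I over the C(203, 2) = 20503 pairs i < j, with X_I the indicator of one inversion.
There are 20503 indicators.
For each fixed pair i < j, the values π(i) and π(j) are two distinct elements of {1, …, 203} in uniformly random order; by symmetry P[π(i) > π(j)] = 1/2.
By linearity: E[X] = 20503 · (1/2) = C(203, 2) · (1/2) = 20503/2 = 20503/2 ≈ 10251.500000.

E[X] = 20503/2 = 10251.500000.


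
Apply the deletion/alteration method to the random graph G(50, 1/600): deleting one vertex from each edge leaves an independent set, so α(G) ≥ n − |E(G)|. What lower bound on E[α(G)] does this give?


E[|E(G)|] = C(50, 2)·p = 1225 · (1/600) = 49/24.
E[α(G)] ≥ n − E[|E(G)|] = 50 − 49/24 = 1151/24.
Numerically: ≈ 47.95833.
(This is only a lower bound; the true E[α(G)] may be larger.)

E[α(G)] ≥ 1151/24 ≈ 47.95833.


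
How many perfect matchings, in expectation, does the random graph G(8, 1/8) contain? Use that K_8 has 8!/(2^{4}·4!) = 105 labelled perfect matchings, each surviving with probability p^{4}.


K_8 has 8!/(2^{4}·4!) = 105 labelled perfect matchings.
For each such perfect matching H, let X_H = 1 if all 4 edges of H are present in G. Then P[X_H = 1] = p^{4} = (1/8)^{4} = 1/4096.
By linearity of expectation: E[X] = Σ_H E[X_H] = 105 · p^{4} = 105 · 1/4096 = 105/4096.
Numerically: E[X] ≈ 0.0256.

E[X] = 105 · (1/8)^{4} = 105/4096 ≈ 0.0256.


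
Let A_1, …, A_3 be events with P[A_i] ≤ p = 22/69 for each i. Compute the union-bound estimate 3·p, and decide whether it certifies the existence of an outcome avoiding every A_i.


Union bound: P[∪_{i=1}^{3} A_i] ≤ Σ_i P[A_i] ≤ 3·p = 3·(22/69) = 22/23.
Numerically: 22/23 ≈ 0.957.
Is 22/23 < 1? YES.
Since P[∪ A_i] ≤ 22/23 < 1, the complement has P[∩ A_i^c] ≥ 1 − 22/23 = 1/23 > 0, so some outcome avoids every A_i.

3·p = 22/23 ≈ 0.957; existence CERTIFIED by the union bound.


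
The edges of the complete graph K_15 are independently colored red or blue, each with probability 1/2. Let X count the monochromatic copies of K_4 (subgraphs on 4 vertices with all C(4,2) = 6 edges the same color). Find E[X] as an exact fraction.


Let X = Σ_S X_S over the C(15, 4) = 1365 subsets S of size 4, where X_S = 1 if the K_4 on S is monochromatic.
For a fixed S, the K_4 on S has C(4, 2) = 6 edges. P[all 6 edges red] = (1/2)^6, and likewise for blue, so P[monochromatic] = 2·(1/2)^6 = 2^{1 − 6} = 1/32.
By linearity of expectation: E[X] = C(15, 4) · 2^{1 − 6} = 1365 · 1/32 = 1365/32.
Numerically: E[X] ≈ 42.65625.

E[X] = C(15,4)·2^(1−C(4,2)) = 1365/32 ≈ 42.65625.


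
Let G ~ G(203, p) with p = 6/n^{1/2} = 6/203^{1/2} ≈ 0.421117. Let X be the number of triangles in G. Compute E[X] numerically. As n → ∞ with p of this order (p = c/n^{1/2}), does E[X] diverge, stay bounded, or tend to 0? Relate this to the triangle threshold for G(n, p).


Number of potential triangles: C(203, 3) = 1373701.
Each occurs with probability p³ ≈ (0.421117)³ ≈ 7.46809260e-02.
By linearity: E[X] = C(203, 3)·p³ ≈ 1373701 · 7.46809260e-02 ≈ 102589.262721.
Since α = 1/2 < 1, p = c/n^{1/2} ≫ 1/n is above the triangle threshold p ~ 1/n. Asymptotically E[X] ~ (c³/6)·n^{3(1−α)} = (6³/6)·n^{1.5} → ∞; triangles are abundant w.h.p.

E[X] ≈ 102589.262721; in regime p = Θ(1/n^{1/2}) E[X] diverges (above the triangle threshold p ~ 1/n).


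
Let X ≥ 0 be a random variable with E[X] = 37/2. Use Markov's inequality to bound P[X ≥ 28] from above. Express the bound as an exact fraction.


μ = E[X] = 37/2, a = 28.
Markov: P[X ≥ 28] ≤ μ/a = (37/2)/28 = 37/56.
Numerically: ≈ 0.66071.
(Since a = 28 > μ = 18.50000, the bound 37/56 is < 1 and informative.)

P[X ≥ 28] ≤ 37/56 ≈ 0.66071.


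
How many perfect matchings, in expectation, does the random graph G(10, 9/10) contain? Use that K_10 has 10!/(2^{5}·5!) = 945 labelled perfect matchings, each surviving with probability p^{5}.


K_10 has 10!/(2^{5}·5!) = 945 labelled perfect matchings.
For each such perfect matching H, let X_H = 1 if all 5 edges of H are present in G. Then P[X_H = 1] = p^{5} = (9/10)^{5} = 59049/100000.
By linearity of expectation: E[X] = Σ_H E[X_H] = 945 · p^{5} = 945 · 59049/100000 = 11160261/20000.
Numerically: E[X] ≈ 558.

E[X] = 945 · (9/10)^{5} = 11160261/20000 ≈ 558.


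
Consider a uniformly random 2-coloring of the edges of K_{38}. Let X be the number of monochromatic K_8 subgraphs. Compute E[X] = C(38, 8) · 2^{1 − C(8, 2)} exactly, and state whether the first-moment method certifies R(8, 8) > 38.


E[X] = C(38, 8) · 2^{1 − 28} = 48903492 · 2^{−27} = 48903492/134217728.
As a reduced fraction: E[X] = 12225873/33554432 ≈ 0.3644.
Is E[X] < 1? YES.
Since E[X] < 1, there exists a 2-coloring of K_{38} with no monochromatic K_8; hence R(8, 8) > 38.

E[X] = 12225873/33554432 ≈ 0.3644; E[X] < 1, so R(8, 8) > 38.


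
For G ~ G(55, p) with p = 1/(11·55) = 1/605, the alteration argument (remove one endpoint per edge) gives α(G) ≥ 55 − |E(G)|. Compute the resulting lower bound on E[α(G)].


E[|E(G)|] = C(55, 2)·p = 1485 · (1/605) = 27/11.
E[α(G)] ≥ n − E[|E(G)|] = 55 − 27/11 = 578/11.
Numerically: ≈ 52.545455.
(This is only a lower bound; the true E[α(G)] may be larger.)

E[α(G)] ≥ 578/11 ≈ 52.545455.


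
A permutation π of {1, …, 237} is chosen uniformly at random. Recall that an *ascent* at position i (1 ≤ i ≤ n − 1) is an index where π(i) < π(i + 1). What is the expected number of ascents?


Write X = Σ X_I over i = 1, …, 236, with X_I the indicator of one ascent.
There are 236 indicators.
For each fixed i, the pair (π(i), π(i+1)) is a uniformly random ordered pair of distinct values from {1, …, 237}; by symmetry P[π(i) < π(i+1)] = 1/2.
By linearity: E[X] = 236 · (1/2) = (237 − 1) · (1/2) = 118 ≈ 118.000000.

E[X] = 118 = 118.000000.


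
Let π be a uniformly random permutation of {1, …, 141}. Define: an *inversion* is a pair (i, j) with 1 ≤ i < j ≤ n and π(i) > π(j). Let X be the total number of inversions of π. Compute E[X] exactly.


Write X = Σ X_I over the C(141, 2) = 9870 pairs i < j, with X_I the indicator of one inversion.
There are 9870 indicators.
For each fixed pair i < j, the values π(i) and π(j) are two distinct elements of {1, …, 141} in uniformly random order; by symmetry P[π(i) > π(j)] = 1/2.
By linearity: E[X] = 9870 · (1/2) = C(141, 2) · (1/2) = 9870/2 = 4935 ≈ 4935.000.

E[X] = 4935 = 4935.000.


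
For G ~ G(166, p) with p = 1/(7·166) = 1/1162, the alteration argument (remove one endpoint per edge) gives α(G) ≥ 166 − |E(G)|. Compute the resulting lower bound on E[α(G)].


E[|E(G)|] = C(166, 2)·p = 13695 · (1/1162) = 165/14.
E[α(G)] ≥ n − E[|E(G)|] = 166 − 165/14 = 2159/14.
Numerically: ≈ 154.21429.
(This is only a lower bound; the true E[α(G)] may be larger.)

E[α(G)] ≥ 2159/14 ≈ 154.21429.


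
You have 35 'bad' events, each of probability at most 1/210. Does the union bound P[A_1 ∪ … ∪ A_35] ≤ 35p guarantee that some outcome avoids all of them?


Union bound: P[∪_{i=1}^{35} A_i] ≤ Σ_i P[A_i] ≤ 35·p = 35·(1/210) = 1/6.
Numerically: 1/6 ≈ 0.167.
Is 1/6 < 1? YES.
Since P[∪ A_i] ≤ 1/6 < 1, the complement has P[∩ A_i^c] ≥ 1 − 1/6 = 5/6 > 0, so some outcome avoids every A_i.

35·p = 1/6 ≈ 0.167; existence CERTIFIED by the union bound.


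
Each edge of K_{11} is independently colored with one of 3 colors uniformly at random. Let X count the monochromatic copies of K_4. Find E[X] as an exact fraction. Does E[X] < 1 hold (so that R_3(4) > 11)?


E[X] = C(11, 4) · 3^{1 − 6} = 330 · 3^{−5} = 330/243.
As a reduced fraction: E[X] = 110/81 ≈ 1.358025.
Is E[X] < 1? NO.
Since E[X] ≥ 1, the first-moment bound is inconclusive at n = 11; it does NOT by itself certify R_3(4) > 11.

E[X] = 110/81 ≈ 1.358025; E[X] ≥ 1; first-moment method inconclusive here.


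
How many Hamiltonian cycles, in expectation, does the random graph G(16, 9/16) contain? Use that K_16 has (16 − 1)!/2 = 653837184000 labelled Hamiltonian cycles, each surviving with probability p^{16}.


K_16 has (16 − 1)!/2 = 653837184000 labelled Hamiltonian cycles.
For each such Hamiltonian cycle H, let X_H = 1 if all 16 edges of H are present in G. Then P[X_H = 1] = p^{16} = (9/16)^{16} = 1853020188851841/18446744073709551616.
Summing the indicators: E[X] = Σ_H E[X_H] = 653837184000 · p^{16} = 653837184000 · 1853020188851841/18446744073709551616 = 1183177248216831945952875/18014398509481984.
Numerically: E[X] ≈ 6.56795e+07.

E[X] = 653837184000 · (9/16)^{16} = 1183177248216831945952875/18014398509481984 ≈ 6.56795e+07.


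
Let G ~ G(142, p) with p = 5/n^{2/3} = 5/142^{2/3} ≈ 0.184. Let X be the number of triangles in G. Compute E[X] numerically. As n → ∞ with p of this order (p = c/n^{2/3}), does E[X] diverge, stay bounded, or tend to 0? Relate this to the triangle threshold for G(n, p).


Number of potential triangles: C(142, 3) = 467180.
Each occurs with probability p³ ≈ (0.184)³ ≈ 6.19917e-03.
By linearity: E[X] = C(142, 3)·p³ ≈ 467180 · 6.19917e-03 ≈ 2896.127.
Since α = 2/3 < 1, p = c/n^{2/3} ≫ 1/n is above the triangle threshold p ~ 1/n. Asymptotically E[X] ~ (c³/6)·n^{3(1−α)} = (5³/6)·n^{1} → ∞; triangles are abundant w.h.p.

E[X] ≈ 2896.127; in regime p = Θ(1/n^{2/3}) E[X] diverges (above the triangle threshold p ~ 1/n).


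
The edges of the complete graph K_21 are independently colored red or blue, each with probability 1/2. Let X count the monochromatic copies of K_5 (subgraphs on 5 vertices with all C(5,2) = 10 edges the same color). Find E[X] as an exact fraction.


Let X = Σ_S X_S over the C(21, 5) = 20349 subsets S of size 5, where X_S = 1 if the K_5 on S is monochromatic.
For a fixed S, the K_5 on S has C(5, 2) = 10 edges. P[all 10 edges red] = (1/2)^10, and likewise for blue, so P[monochromatic] = 2·(1/2)^10 = 2^{1 − 10} = 1/512.
Summing: E[X] = C(21, 5) · 2^{1 − 10} = 20349 · 1/512 = 20349/512.
Numerically: E[X] ≈ 39.744141.

E[X] = C(21,5)·2^(1−C(5,2)) = 20349/512 ≈ 39.744141.


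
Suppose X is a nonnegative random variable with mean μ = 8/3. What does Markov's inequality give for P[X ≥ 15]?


μ = E[X] = 8/3, a = 15.
Markov: P[X ≥ 15] ≤ μ/a = (8/3)/15 = 8/45.
Numerically: ≈ 0.177778.
(Since a = 15 > μ = 2.666667, the bound 8/45 is < 1 and informative.)

P[X ≥ 15] ≤ 8/45 ≈ 0.177778.


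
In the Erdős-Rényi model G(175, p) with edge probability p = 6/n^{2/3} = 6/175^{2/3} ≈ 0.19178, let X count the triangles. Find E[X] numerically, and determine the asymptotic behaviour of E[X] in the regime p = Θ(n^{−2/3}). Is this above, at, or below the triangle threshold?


Number of potential triangles: C(175, 3) = 877975.
Each occurs with probability p³ ≈ (0.19178)³ ≈ 7.0530612e-03.
By linearity: E[X] = C(175, 3)·p³ ≈ 877975 · 7.0530612e-03 ≈ 6192.41143.
Since α = 2/3 < 1, p = c/n^{2/3} ≫ 1/n is above the triangle threshold p ~ 1/n. Asymptotically E[X] ~ (c³/6)·n^{3(1−α)} = (6³/6)·n^{1} → ∞; triangles are abundant w.h.p.

E[X] ≈ 6192.41143; in regime p = Θ(1/n^{2/3}) E[X] diverges (above the triangle threshold p ~ 1/n).


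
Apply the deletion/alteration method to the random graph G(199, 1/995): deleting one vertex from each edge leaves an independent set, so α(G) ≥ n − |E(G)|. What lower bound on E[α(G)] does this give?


E[|E(G)|] = C(199, 2)·p = 19701 · (1/995) = 99/5.
E[α(G)] ≥ n − E[|E(G)|] = 199 − 99/5 = 896/5.
Numerically: ≈ 179.2000.
(This is only a lower bound; the true E[α(G)] may be larger.)

E[α(G)] ≥ 896/5 ≈ 179.2000.


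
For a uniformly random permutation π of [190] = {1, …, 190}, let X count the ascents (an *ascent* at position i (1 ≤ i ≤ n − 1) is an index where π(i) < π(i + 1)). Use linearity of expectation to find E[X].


Write X = Σ X_I over i = 1, …, 189, with X_I the indicator of one ascent.
There are 189 indicators.
For each fixed i, the pair (π(i), π(i+1)) is a uniformly random ordered pair of distinct values from {1, …, 190}; by symmetry P[π(i) < π(i+1)] = 1/2.
By linearity: E[X] = 189 · (1/2) = (190 − 1) · (1/2) = 189/2 ≈ 94.5000.

E[X] = 189/2 = 94.5000.


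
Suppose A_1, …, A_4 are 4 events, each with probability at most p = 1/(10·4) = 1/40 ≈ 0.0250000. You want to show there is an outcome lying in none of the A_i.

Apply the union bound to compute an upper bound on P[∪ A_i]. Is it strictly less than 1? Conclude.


Union bound: P[∪_{i=1}^{4} A_i] ≤ Σ_i P[A_i] ≤ 4·p = 4·(1/40) = 1/10.
Numerically: 1/10 ≈ 0.1000000.
Is 1/10 < 1? YES.
Since P[∪ A_i] ≤ 1/10 < 1, the complement has P[∩ A_i^c] ≥ 1 − 1/10 = 9/10 > 0, so some outcome avoids every A_i.

4·p = 1/10 ≈ 0.1000000; existence CERTIFIED by the union bound.


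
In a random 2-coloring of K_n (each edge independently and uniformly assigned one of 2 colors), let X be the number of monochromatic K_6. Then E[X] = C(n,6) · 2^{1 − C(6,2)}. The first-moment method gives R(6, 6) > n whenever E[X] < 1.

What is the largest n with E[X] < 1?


We need C(n, 6) · 2^{1 − 15} < 1, i.e. C(n, 6) < 2^{15 − 1} = 16384.
Check values of n near the boundary:
  n = 13: C(13, 6) = 1716; 1716 < 16384? YES
  n = 14: C(14, 6) = 3003; 3003 < 16384? YES
  n = 15: C(15, 6) = 5005; 5005 < 16384? YES
  n = 16: C(16, 6) = 8008; 8008 < 16384? YES
  n = 17: C(17, 6) = 12376; 12376 < 16384? YES
  n = 18: C(18, 6) = 18564; 18564 < 16384? NO
  n = 19: C(19, 6) = 27132; 27132 < 16384? NO
  n = 20: C(20, 6) = 38760; 38760 < 16384? NO
The largest n with C(n, 6) < 16384 is n = 17 (where E[X] = 1547/2048 ≈ 0.7553711). Hence R(6, 6) > 17, i.e. R(6, 6) ≥ 18.

Largest n = 17; hence R(6, 6) > 17.


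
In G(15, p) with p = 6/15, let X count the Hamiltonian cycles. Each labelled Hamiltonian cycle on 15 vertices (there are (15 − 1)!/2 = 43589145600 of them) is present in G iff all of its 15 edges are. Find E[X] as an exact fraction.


K_15 has (15 − 1)!/2 = 43589145600 labelled Hamiltonian cycles.
For each such Hamiltonian cycle H, let X_H = 1 if all 15 edges of H are present in G. Then P[X_H = 1] = p^{15} = (2/5)^{15} = 32768/30517578125.
By linearity: E[X] = Σ_H E[X_H] = 43589145600 · p^{15} = 43589145600 · 32768/30517578125 = 57133164920832/1220703125.
Numerically: E[X] ≈ 46803.

E[X] = 43589145600 · (2/5)^{15} = 57133164920832/1220703125 ≈ 46803.


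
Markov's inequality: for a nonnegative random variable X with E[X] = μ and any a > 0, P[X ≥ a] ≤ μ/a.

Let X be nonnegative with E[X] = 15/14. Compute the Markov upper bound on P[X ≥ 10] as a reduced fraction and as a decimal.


μ = E[X] = 15/14, a = 10.
Markov: P[X ≥ 10] ≤ μ/a = (15/14)/10 = 3/28.
Numerically: ≈ 0.1071.
(Since a = 10 > μ = 1.0714, the bound 3/28 is < 1 and informative.)

P[X ≥ 10] ≤ 3/28 ≈ 0.1071.


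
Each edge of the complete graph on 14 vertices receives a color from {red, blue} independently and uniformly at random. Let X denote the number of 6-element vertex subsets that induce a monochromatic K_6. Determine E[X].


Let X = Σ_S X_S over the C(14, 6) = 3003 subsets S of size 6, where X_S = 1 if the K_6 on S is monochromatic.
For a fixed S, the K_6 on S has C(6, 2) = 15 edges. P[all 15 edges red] = (1/2)^15, and likewise for blue, so P[monochromatic] = 2·(1/2)^15 = 2^{1 − 15} = 1/16384.
By linearity of expectation: E[X] = C(14, 6) · 2^{1 − 15} = 3003 · 1/16384 = 3003/16384.
Numerically: E[X] ≈ 0.1833.

E[X] = C(14,6)·2^(1−C(6,2)) = 3003/16384 ≈ 0.1833.


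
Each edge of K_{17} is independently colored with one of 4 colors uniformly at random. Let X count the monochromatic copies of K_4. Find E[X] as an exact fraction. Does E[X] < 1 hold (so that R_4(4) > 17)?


E[X] = C(17, 4) · 4^{1 − 6} = 2380 · 4^{−5} = 2380/1024.
As a reduced fraction: E[X] = 595/256 ≈ 2.32422.
Is E[X] < 1? NO.
Since E[X] ≥ 1, the first-moment bound is inconclusive at n = 17; it does NOT by itself certify R_4(4) > 17.

E[X] = 595/256 ≈ 2.32422; E[X] ≥ 1; first-moment method inconclusive here.


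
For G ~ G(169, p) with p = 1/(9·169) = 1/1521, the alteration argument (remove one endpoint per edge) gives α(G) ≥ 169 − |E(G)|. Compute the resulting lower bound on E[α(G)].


E[|E(G)|] = C(169, 2)·p = 14196 · (1/1521) = 28/3.
E[α(G)] ≥ n − E[|E(G)|] = 169 − 28/3 = 479/3.
Numerically: ≈ 159.66667.
(This is only a lower bound; the true E[α(G)] may be larger.)

E[α(G)] ≥ 479/3 ≈ 159.66667.


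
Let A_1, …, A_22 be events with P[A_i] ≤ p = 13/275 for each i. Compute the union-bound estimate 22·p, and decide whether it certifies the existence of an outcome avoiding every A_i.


Union bound: P[∪_{i=1}^{22} A_i] ≤ Σ_i P[A_i] ≤ 22·p = 22·(13/275) = 26/25.
Numerically: 26/25 ≈ 1.040.
Is 26/25 < 1? NO.
Since the bound 26/25 is ≥ 1, the union bound is uninformative here; it does NOT by itself certify existence.

22·p = 26/25 ≈ 1.040; existence NOT certified by the union bound.


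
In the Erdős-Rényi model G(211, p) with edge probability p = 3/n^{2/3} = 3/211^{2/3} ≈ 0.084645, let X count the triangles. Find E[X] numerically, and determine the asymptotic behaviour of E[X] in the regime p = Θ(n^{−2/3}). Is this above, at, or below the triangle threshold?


Number of potential triangles: C(211, 3) = 1543465.
Each occurs with probability p³ ≈ (0.084645)³ ≈ 6.0645538e-04.
By linearity: E[X] = C(211, 3)·p³ ≈ 1543465 · 6.0645538e-04 ≈ 936.04265.
Since α = 2/3 < 1, p = c/n^{2/3} ≫ 1/n is above the triangle threshold p ~ 1/n. Asymptotically E[X] ~ (c³/6)·n^{3(1−α)} = (3³/6)·n^{1} → ∞; triangles are abundant w.h.p.

E[X] ≈ 936.04265; in regime p = Θ(1/n^{2/3}) E[X] diverges (above the triangle threshold p ~ 1/n).


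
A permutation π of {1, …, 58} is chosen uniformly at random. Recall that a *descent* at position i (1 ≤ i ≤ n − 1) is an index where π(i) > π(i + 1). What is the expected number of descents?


Write X = Σ X_I over i = 1, …, 57, with X_I the indicator of one descent.
There are 57 indicators.
For each fixed i, the pair (π(i), π(i+1)) is a uniformly random ordered pair of distinct values from {1, …, 58}; by symmetry P[π(i) > π(i+1)] = 1/2.
By linearity: E[X] = 57 · (1/2) = (58 − 1) · (1/2) = 57/2 ≈ 28.50000.

E[X] = 57/2 = 28.50000.


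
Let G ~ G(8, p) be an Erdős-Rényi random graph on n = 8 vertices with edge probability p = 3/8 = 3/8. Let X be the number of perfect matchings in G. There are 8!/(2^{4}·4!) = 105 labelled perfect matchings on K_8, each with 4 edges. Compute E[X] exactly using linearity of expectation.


K_8 has 8!/(2^{4}·4!) = 105 labelled perfect matchings.
For each such perfect matching H, let X_H = 1 if all 4 edges of H are present in G. Then P[X_H = 1] = p^{4} = (3/8)^{4} = 81/4096.
Summing the indicators: E[X] = Σ_H E[X_H] = 105 · p^{4} = 105 · 81/4096 = 8505/4096.
Numerically: E[X] ≈ 2.076.

E[X] = 105 · (3/8)^{4} = 8505/4096 ≈ 2.076.


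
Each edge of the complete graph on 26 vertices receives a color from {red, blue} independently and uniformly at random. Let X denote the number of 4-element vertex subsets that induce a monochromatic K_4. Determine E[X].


Let X = Σ_S X_S over the C(26, 4) = 14950 subsets S of size 4, where X_S = 1 if the K_4 on S is monochromatic.
For a fixed S, the K_4 on S has C(4, 2) = 6 edges. P[all 6 edges red] = (1/2)^6, and likewise for blue, so P[monochromatic] = 2·(1/2)^6 = 2^{1 − 6} = 1/32.
By linearity of expectation: E[X] = C(26, 4) · 2^{1 − 6} = 14950 · 1/32 = 7475/16.
Numerically: E[X] ≈ 467.18750.

E[X] = C(26,4)·2^(1−C(4,2)) = 7475/16 ≈ 467.18750.


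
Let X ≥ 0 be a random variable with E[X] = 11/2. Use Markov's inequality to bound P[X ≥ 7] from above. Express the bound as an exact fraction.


μ = E[X] = 11/2, a = 7.
Markov: P[X ≥ 7] ≤ μ/a = (11/2)/7 = 11/14.
Numerically: ≈ 0.786.
(Since a = 7 > μ = 5.500, the bound 11/14 is < 1 and informative.)

P[X ≥ 7] ≤ 11/14 ≈ 0.786.


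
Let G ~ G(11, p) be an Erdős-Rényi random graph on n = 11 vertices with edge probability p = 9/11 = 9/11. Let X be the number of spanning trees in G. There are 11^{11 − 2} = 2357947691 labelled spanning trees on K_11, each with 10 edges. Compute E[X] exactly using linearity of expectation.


K_11 has 11^{11 − 2} = 2357947691 labelled spanning trees.
For each such spanning tree H, let X_H = 1 if all 10 edges of H are present in G. Then P[X_H = 1] = p^{10} = (9/11)^{10} = 3486784401/25937424601.
By linearity: E[X] = Σ_H E[X_H] = 2357947691 · p^{10} = 2357947691 · 3486784401/25937424601 = 3486784401/11.
Numerically: E[X] ≈ 3.1698e+08.

E[X] = 2357947691 · (9/11)^{10} = 3486784401/11 ≈ 3.1698e+08.


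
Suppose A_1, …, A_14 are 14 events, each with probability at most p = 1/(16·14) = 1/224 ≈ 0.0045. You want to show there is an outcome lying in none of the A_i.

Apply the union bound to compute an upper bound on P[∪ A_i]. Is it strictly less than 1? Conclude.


Union bound: P[∪_{i=1}^{14} A_i] ≤ Σ_i P[A_i] ≤ 14·p = 14·(1/224) = 1/16.
Numerically: 1/16 ≈ 0.0625.
Is 1/16 < 1? YES.
Since P[∪ A_i] ≤ 1/16 < 1, the complement has P[∩ A_i^c] ≥ 1 − 1/16 = 15/16 > 0, so some outcome avoids every A_i.

14·p = 1/16 ≈ 0.0625; existence CERTIFIED by the union bound.


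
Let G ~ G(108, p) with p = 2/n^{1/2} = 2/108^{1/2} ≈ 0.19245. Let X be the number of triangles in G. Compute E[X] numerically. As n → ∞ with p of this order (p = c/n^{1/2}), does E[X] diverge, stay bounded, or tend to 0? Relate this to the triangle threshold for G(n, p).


Number of potential triangles: C(108, 3) = 204156.
Each occurs with probability p³ ≈ (0.19245)³ ≈ 7.1277811e-03.
By linearity: E[X] = C(108, 3)·p³ ≈ 204156 · 7.1277811e-03 ≈ 1455.17928.
Since α = 1/2 < 1, p = c/n^{1/2} ≫ 1/n is above the triangle threshold p ~ 1/n. Asymptotically E[X] ~ (c³/6)·n^{3(1−α)} = (2³/6)·n^{1.5} → ∞; triangles are abundant w.h.p.

E[X] ≈ 1455.17928; in regime p = Θ(1/n^{1/2}) E[X] diverges (above the triangle threshold p ~ 1/n).


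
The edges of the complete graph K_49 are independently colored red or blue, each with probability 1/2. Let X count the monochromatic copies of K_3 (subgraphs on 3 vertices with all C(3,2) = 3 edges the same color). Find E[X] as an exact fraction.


Let X = Σ_S X_S over the C(49, 3) = 18424 subsets S of size 3, where X_S = 1 if the K_3 on S is monochromatic.
For a fixed S, the K_3 on S has C(3, 2) = 3 edges. P[all 3 edges red] = (1/2)^3, and likewise for blue, so P[monochromatic] = 2·(1/2)^3 = 2^{1 − 3} = 1/4.
By linearity of expectation: E[X] = C(49, 3) · 2^{1 − 3} = 18424 · 1/4 = 4606.
Numerically: E[X] ≈ 4606.000000.

E[X] = C(49,3)·2^(1−C(3,2)) = 4606 ≈ 4606.000000.


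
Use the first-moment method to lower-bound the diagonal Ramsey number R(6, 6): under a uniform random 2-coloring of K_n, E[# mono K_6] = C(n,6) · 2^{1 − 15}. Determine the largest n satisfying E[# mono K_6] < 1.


We need C(n, 6) · 2^{1 − 15} < 1, i.e. C(n, 6) < 2^{15 − 1} = 16384.
Check values of n near the boundary:
  n = 13: C(13, 6) = 1716; 1716 < 16384? YES
  n = 14: C(14, 6) = 3003; 3003 < 16384? YES
  n = 15: C(15, 6) = 5005; 5005 < 16384? YES
  n = 16: C(16, 6) = 8008; 8008 < 16384? YES
  n = 17: C(17, 6) = 12376; 12376 < 16384? YES
  n = 18: C(18, 6) = 18564; 18564 < 16384? NO
The largest n with C(n, 6) < 16384 is n = 17 (where E[X] = 1547/2048 ≈ 0.755). Hence R(6, 6) > 17, i.e. R(6, 6) ≥ 18.

Largest n = 17; hence R(6, 6) > 17.


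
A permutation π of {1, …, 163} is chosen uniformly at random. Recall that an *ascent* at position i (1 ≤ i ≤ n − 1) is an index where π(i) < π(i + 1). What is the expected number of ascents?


Write X = Σ X_I over i = 1, …, 162, with X_I the indicator of one ascent.
There are 162 indicators.
For each fixed i, the pair (π(i), π(i+1)) is a uniformly random ordered pair of distinct values from {1, …, 163}; by symmetry P[π(i) < π(i+1)] = 1/2.
By linearity: E[X] = 162 · (1/2) = (163 − 1) · (1/2) = 81 ≈ 81.00000.

E[X] = 81 = 81.00000.


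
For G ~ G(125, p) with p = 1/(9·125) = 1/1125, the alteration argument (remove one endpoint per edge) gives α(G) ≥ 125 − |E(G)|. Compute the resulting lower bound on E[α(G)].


E[|E(G)|] = C(125, 2)·p = 7750 · (1/1125) = 62/9.
E[α(G)] ≥ n − E[|E(G)|] = 125 − 62/9 = 1063/9.
Numerically: ≈ 118.111.
(This is only a lower bound; the true E[α(G)] may be larger.)

E[α(G)] ≥ 1063/9 ≈ 118.111.


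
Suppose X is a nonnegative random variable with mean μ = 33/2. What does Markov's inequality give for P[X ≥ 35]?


μ = E[X] = 33/2, a = 35.
Markov: P[X ≥ 35] ≤ μ/a = (33/2)/35 = 33/70.
Numerically: ≈ 0.471.
(Since a = 35 > μ = 16.500, the bound 33/70 is < 1 and informative.)

P[X ≥ 35] ≤ 33/70 ≈ 0.471.


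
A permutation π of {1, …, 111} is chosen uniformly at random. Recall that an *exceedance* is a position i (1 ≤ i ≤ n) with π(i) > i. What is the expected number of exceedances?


Write X = Σ_{i=1}^{111} X_i, where X_i = 1_{π(i) > i}.
For each fixed i, π(i) is uniform over {1, …, 111} (marginal of a uniform permutation), so P[π(i) > i] = (n − i)/n. Summing: Σ_{i=1}^{111} (n − i)/n = (0 + 1 + … + 110)/111 = 111(111 − 1)/(2·111) = (111 − 1)/2.
Hence E[X] = Σ_{i=1}^{111} (111 − i)/111 = 55 ≈ 55.000.

E[X] = 55 = 55.000.


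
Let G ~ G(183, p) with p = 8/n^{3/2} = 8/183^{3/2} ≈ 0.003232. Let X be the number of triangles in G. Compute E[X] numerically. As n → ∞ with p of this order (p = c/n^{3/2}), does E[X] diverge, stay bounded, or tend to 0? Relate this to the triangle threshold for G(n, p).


Number of potential triangles: C(183, 3) = 1004731.
Each occurs with probability p³ ≈ (0.003232)³ ≈ 3.374738e-08.
By linearity: E[X] = C(183, 3)·p³ ≈ 1004731 · 3.374738e-08 ≈ 0.0339.
Since α = 3/2 > 1, p = c/n^{3/2} = o(1/n) is below the triangle threshold p ~ 1/n. Asymptotically E[X] ~ (c³/6)·n^{3(1−α)} = (8³/6)·n^{-1.5} → 0, so by Markov's inequality G has no triangles w.h.p.

E[X] ≈ 0.0339; in regime p = Θ(1/n^{3/2}) E[X] tends to 0 (below the triangle threshold p ~ 1/n).


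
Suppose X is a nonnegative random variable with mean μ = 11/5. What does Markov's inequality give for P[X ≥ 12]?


μ = E[X] = 11/5, a = 12.
Markov: P[X ≥ 12] ≤ μ/a = (11/5)/12 = 11/60.
Numerically: ≈ 0.183333.
(Since a = 12 > μ = 2.200000, the bound 11/60 is < 1 and informative.)

P[X ≥ 12] ≤ 11/60 ≈ 0.183333.


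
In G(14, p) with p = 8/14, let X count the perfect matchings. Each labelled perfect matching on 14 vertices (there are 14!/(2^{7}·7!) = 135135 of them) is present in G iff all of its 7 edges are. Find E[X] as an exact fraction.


K_14 has 14!/(2^{7}·7!) = 135135 labelled perfect matchings.
For each such perfect matching H, let X_H = 1 if all 7 edges of H are present in G. Then P[X_H = 1] = p^{7} = (4/7)^{7} = 16384/823543.
By linearity: E[X] = Σ_H E[X_H] = 135135 · p^{7} = 135135 · 16384/823543 = 316293120/117649.
Numerically: E[X] ≈ 2688.

E[X] = 135135 · (4/7)^{7} = 316293120/117649 ≈ 2688.


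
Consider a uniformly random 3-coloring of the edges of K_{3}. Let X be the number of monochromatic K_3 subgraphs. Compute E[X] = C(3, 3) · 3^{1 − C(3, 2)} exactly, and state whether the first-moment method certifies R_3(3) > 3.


E[X] = C(3, 3) · 3^{1 − 3} = 1 · 3^{−2} = 1/9.
As a reduced fraction: E[X] = 1/9 ≈ 0.111111.
Is E[X] < 1? YES.
Since E[X] < 1, there exists a 3-coloring of K_{3} with no monochromatic K_3; hence R_3(3) > 3.

E[X] = 1/9 ≈ 0.111111; E[X] < 1, so R_3(3) > 3.


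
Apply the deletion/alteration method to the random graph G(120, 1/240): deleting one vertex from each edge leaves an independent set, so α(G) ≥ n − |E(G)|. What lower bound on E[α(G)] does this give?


E[|E(G)|] = C(120, 2)·p = 7140 · (1/240) = 119/4.
E[α(G)] ≥ n − E[|E(G)|] = 120 − 119/4 = 361/4.
Numerically: ≈ 90.2500.
(This is only a lower bound; the true E[α(G)] may be larger.)

E[α(G)] ≥ 361/4 ≈ 90.2500.


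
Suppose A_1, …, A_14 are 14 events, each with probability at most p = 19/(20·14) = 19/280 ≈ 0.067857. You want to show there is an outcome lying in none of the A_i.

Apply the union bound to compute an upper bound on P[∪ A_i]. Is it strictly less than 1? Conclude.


Union bound: P[∪_{i=1}^{14} A_i] ≤ Σ_i P[A_i] ≤ 14·p = 14·(19/280) = 19/20.
Numerically: 19/20 ≈ 0.950000.
Is 19/20 < 1? YES.
Since P[∪ A_i] ≤ 19/20 < 1, the complement has P[∩ A_i^c] ≥ 1 − 19/20 = 1/20 > 0, so some outcome avoids every A_i.

14·p = 19/20 ≈ 0.950000; existence CERTIFIED by the union bound.


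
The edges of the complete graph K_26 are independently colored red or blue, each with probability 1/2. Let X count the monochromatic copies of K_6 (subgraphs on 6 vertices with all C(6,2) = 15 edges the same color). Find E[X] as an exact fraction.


Let X = Σ_S X_S over the C(26, 6) = 230230 subsets S of size 6, where X_S = 1 if the K_6 on S is monochromatic.
For a fixed S, the K_6 on S has C(6, 2) = 15 edges. P[all 15 edges red] = (1/2)^15, and likewise for blue, so P[monochromatic] = 2·(1/2)^15 = 2^{1 − 15} = 1/16384.
Summing: E[X] = C(26, 6) · 2^{1 − 15} = 230230 · 1/16384 = 115115/8192.
Numerically: E[X] ≈ 14.052.

E[X] = C(26,6)·2^(1−C(6,2)) = 115115/8192 ≈ 14.052.


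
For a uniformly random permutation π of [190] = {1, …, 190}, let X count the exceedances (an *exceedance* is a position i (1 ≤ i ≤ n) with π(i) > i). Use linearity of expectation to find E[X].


Write X = Σ_{i=1}^{190} X_i, where X_i = 1_{π(i) > i}.
For each fixed i, π(i) is uniform over {1, …, 190} (marginal of a uniform permutation), so P[π(i) > i] = (n − i)/n. Summing: Σ_{i=1}^{190} (n − i)/n = (0 + 1 + … + 189)/190 = 190(190 − 1)/(2·190) = (190 − 1)/2.
Hence E[X] = Σ_{i=1}^{190} (190 − i)/190 = 189/2 ≈ 94.50000.

E[X] = 189/2 = 94.50000.


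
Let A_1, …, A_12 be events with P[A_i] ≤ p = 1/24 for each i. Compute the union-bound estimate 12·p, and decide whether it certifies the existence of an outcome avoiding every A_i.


Union bound: P[∪_{i=1}^{12} A_i] ≤ Σ_i P[A_i] ≤ 12·p = 12·(1/24) = 1/2.
Numerically: 1/2 ≈ 0.50000.
Is 1/2 < 1? YES.
Since P[∪ A_i] ≤ 1/2 < 1, the complement has P[∩ A_i^c] ≥ 1 − 1/2 = 1/2 > 0, so some outcome avoids every A_i.

12·p = 1/2 ≈ 0.50000; existence CERTIFIED by the union bound.


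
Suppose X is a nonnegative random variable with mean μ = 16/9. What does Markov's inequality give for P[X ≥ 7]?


μ = E[X] = 16/9, a = 7.
Markov: P[X ≥ 7] ≤ μ/a = (16/9)/7 = 16/63.
Numerically: ≈ 0.25397.
(Since a = 7 > μ = 1.77778, the bound 16/63 is < 1 and informative.)

P[X ≥ 7] ≤ 16/63 ≈ 0.25397.


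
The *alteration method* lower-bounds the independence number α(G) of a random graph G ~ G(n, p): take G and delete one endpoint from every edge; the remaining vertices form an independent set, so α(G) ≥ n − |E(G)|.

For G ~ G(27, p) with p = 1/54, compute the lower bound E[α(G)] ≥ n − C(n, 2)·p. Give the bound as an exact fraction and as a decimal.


E[|E(G)|] = C(27, 2)·p = 351 · (1/54) = 13/2.
E[α(G)] ≥ n − E[|E(G)|] = 27 − 13/2 = 41/2.
Numerically: ≈ 20.500000.
(This is only a lower bound; the true E[α(G)] may be larger.)

E[α(G)] ≥ 41/2 ≈ 20.500000.


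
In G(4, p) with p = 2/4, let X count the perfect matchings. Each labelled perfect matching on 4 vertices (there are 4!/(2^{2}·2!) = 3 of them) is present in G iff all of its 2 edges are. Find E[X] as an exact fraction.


K_4 has 4!/(2^{2}·2!) = 3 labelled perfect matchings.
For each such perfect matching H, let X_H = 1 if all 2 edges of H are present in G. Then P[X_H = 1] = p^{2} = (1/2)^{2} = 1/4.
By linearity of expectation: E[X] = Σ_H E[X_H] = 3 · p^{2} = 3 · 1/4 = 3/4.
Numerically: E[X] ≈ 0.75.

E[X] = 3 · (1/2)^{2} = 3/4 ≈ 0.75.


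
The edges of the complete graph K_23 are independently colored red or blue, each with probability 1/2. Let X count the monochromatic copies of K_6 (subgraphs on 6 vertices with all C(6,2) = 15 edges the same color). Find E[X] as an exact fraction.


Let X = Σ_S X_S over the C(23, 6) = 100947 subsets S of size 6, where X_S = 1 if the K_6 on S is monochromatic.
For a fixed S, the K_6 on S has C(6, 2) = 15 edges. P[all 15 edges red] = (1/2)^15, and likewise for blue, so P[monochromatic] = 2·(1/2)^15 = 2^{1 − 15} = 1/16384.
By linearity of expectation: E[X] = C(23, 6) · 2^{1 − 15} = 100947 · 1/16384 = 100947/16384.
Numerically: E[X] ≈ 6.161316.

E[X] = C(23,6)·2^(1−C(6,2)) = 100947/16384 ≈ 6.161316.


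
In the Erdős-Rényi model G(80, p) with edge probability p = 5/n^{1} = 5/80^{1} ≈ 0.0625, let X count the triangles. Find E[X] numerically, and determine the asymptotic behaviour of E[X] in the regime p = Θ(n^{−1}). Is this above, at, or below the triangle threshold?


Number of potential triangles: C(80, 3) = 82160.
Each occurs with probability p³ ≈ (0.0625)³ ≈ 2.44141e-04.
By linearity: E[X] = C(80, 3)·p³ ≈ 82160 · 2.44141e-04 ≈ 20.059.
Here α = 1, so p = 5/n is exactly at the triangle threshold p ~ 1/n. Asymptotically E[X] → c³/6 = 5³/6 = 125/6 ≈ 20.833, a bounded constant. In this regime the triangle count is asymptotically Poisson(c³/6).

E[X] ≈ 20.059; in regime p = Θ(1/n^{1}) E[X] stays bounded (at the triangle threshold p ~ 1/n).
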